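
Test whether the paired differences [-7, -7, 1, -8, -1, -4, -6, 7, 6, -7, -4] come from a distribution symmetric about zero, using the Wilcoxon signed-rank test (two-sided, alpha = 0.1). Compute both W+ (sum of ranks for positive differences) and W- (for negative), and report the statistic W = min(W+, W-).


Step 1: Drop any zero differences (none here) and take |d_i|.
|d| = [7, 7, 1, 8, 1, 4, 6, 7, 6, 7, 4]
Step 2: Midrank |d_i| (ties get averaged ranks).
ranks: |7|->8.5, |7|->8.5, |1|->1.5, |8|->11, |1|->1.5, |4|->3.5, |6|->5.5, |7|->8.5, |6|->5.5, |7|->8.5, |4|->3.5
Step 3: Attach original signs; sum ranks with positive sign and with negative sign.
W+ = 1.5 + 8.5 + 5.5 = 15.5
W- = 8.5 + 8.5 + 11 + 1.5 + 3.5 + 5.5 + 8.5 + 3.5 = 50.5
(Check: W+ + W- = 66 should equal n(n+1)/2 = 66.)
Step 4: Test statistic W = min(W+, W-) = 15.5.
Step 5: Ties in |d|, so use the tie-corrected normal approximation.
        E[W] = n(n+1)/4 = 11*12/4 = 33.
        Tie groups: |d|=1 (t=2), |d|=4 (t=2), |d|=6 (t=2), |d|=7 (t=4); sum(t^3 - t) = 78.
        Var[W] = n(n+1)(2n+1)/24 - sum(t^3-t)/48 = 3036/24 - 78/48 = 124.875.
        z = (W - E[W]) / sqrt(Var[W]) = (15.5 - 33) / 11.1747 = -1.5660.
        Two-sided p = 2*Phi(z) = 0.117341.
Step 6: alpha = 0.1. fail to reject H0.

W+ = 15.5, W- = 50.5, W = min = 15.5, p = 0.117341, fail to reject H0.


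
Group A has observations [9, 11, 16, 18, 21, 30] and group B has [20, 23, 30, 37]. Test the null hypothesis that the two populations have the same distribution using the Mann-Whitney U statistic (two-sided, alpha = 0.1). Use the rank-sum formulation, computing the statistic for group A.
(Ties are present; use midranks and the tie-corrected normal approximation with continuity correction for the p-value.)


Step 1: Combine and sort all 10 observations; assign midranks.
sorted (value, group): (9,X), (11,X), (16,X), (18,X), (20,Y), (21,X), (23,Y), (30,X), (30,Y), (37,Y)
ranks: 9->1, 11->2, 16->3, 18->4, 20->5, 21->6, 23->7, 30->8.5, 30->8.5, 37->10
Step 2: Rank sum for X: R1 = 1 + 2 + 3 + 4 + 6 + 8.5 = 24.5.
Step 3: U_X = R1 - n1(n1+1)/2 = 24.5 - 6*7/2 = 24.5 - 21 = 3.5.
       U_Y = n1*n2 - U_X = 24 - 3.5 = 20.5.
Step 4: Ties are present, so use the tie-corrected normal approximation (with continuity correction) for the p-value.
Step 5: p-value = 0.087118; compare to alpha = 0.1. reject H0.

U_X = 3.5, p = 0.087118, reject H0 at alpha = 0.1.


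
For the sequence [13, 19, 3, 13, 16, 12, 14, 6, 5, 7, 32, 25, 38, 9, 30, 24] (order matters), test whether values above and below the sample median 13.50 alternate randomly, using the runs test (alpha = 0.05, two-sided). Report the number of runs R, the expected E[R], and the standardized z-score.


Step 1: Compute median = 13.50; label A = above, B = below.
Labels in order: BABBABABBBAAABAA  (n_A = 8, n_B = 8)
Step 2: Count runs R = 10.
Step 3: Under H0 (random ordering), E[R] = 2*n_A*n_B/(n_A+n_B) + 1 = 2*8*8/16 + 1 = 9.0000.
        Var[R] = 2*n_A*n_B*(2*n_A*n_B - n_A - n_B) / ((n_A+n_B)^2 * (n_A+n_B-1)) = 14336/3840 = 3.7333.
        SD[R] = 1.9322.
Step 4: Continuity-corrected z = (R - 0.5 - E[R]) / SD[R] = (10 - 0.5 - 9.0000) / 1.9322 = 0.2588.
Step 5: Two-sided p-value via normal approximation = 2*(1 - Phi(|z|)) = 0.795809.
Step 6: alpha = 0.05. fail to reject H0.

R = 10, z = 0.2588, p = 0.795809, fail to reject H0.


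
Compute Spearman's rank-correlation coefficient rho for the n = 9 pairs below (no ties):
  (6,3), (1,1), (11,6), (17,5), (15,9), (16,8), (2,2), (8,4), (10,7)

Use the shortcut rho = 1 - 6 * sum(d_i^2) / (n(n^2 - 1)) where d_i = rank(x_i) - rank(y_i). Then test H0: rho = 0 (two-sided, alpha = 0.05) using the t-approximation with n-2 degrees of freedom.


Step 1: Rank x and y separately (midranks; no ties here).
rank(x): 6->3, 1->1, 11->6, 17->9, 15->7, 16->8, 2->2, 8->4, 10->5
rank(y): 3->3, 1->1, 6->6, 5->5, 9->9, 8->8, 2->2, 4->4, 7->7
Step 2: d_i = R_x(i) - R_y(i); compute d_i^2.
  (3-3)^2=0, (1-1)^2=0, (6-6)^2=0, (9-5)^2=16, (7-9)^2=4, (8-8)^2=0, (2-2)^2=0, (4-4)^2=0, (5-7)^2=4
sum(d^2) = 24.
Step 3: rho = 1 - 6*24 / (9*(9^2 - 1)) = 1 - 144/720 = 0.800000.
Step 4: Under H0, t = rho * sqrt((n-2)/(1-rho^2)) = 3.5277 ~ t(7).
Step 5: Two-sided p-value from the t-distribution with 7 df = 0.009628.
Step 6: alpha = 0.05. reject H0.

rho = 0.8000, p = 0.009628, reject H0 at alpha = 0.05.


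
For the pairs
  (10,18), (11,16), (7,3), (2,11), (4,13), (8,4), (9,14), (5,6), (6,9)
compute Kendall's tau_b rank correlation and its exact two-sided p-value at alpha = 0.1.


Step 1: Enumerate the 36 unordered pairs (i,j) with i<j and classify each by sign(x_j-x_i) * sign(y_j-y_i).
  (1,2):dx=+1,dy=-2->D; (1,3):dx=-3,dy=-15->C; (1,4):dx=-8,dy=-7->C; (1,5):dx=-6,dy=-5->C
  (1,6):dx=-2,dy=-14->C; (1,7):dx=-1,dy=-4->C; (1,8):dx=-5,dy=-12->C; (1,9):dx=-4,dy=-9->C
  (2,3):dx=-4,dy=-13->C; (2,4):dx=-9,dy=-5->C; (2,5):dx=-7,dy=-3->C; (2,6):dx=-3,dy=-12->C
  (2,7):dx=-2,dy=-2->C; (2,8):dx=-6,dy=-10->C; (2,9):dx=-5,dy=-7->C; (3,4):dx=-5,dy=+8->D
  (3,5):dx=-3,dy=+10->D; (3,6):dx=+1,dy=+1->C; (3,7):dx=+2,dy=+11->C; (3,8):dx=-2,dy=+3->D
  (3,9):dx=-1,dy=+6->D; (4,5):dx=+2,dy=+2->C; (4,6):dx=+6,dy=-7->D; (4,7):dx=+7,dy=+3->C
  (4,8):dx=+3,dy=-5->D; (4,9):dx=+4,dy=-2->D; (5,6):dx=+4,dy=-9->D; (5,7):dx=+5,dy=+1->C
  (5,8):dx=+1,dy=-7->D; (5,9):dx=+2,dy=-4->D; (6,7):dx=+1,dy=+10->C; (6,8):dx=-3,dy=+2->D
  (6,9):dx=-2,dy=+5->D; (7,8):dx=-4,dy=-8->C; (7,9):dx=-3,dy=-5->C; (8,9):dx=+1,dy=+3->C
Step 2: C = 23, D = 13, total pairs = 36.
Step 3: tau = (C - D)/(n(n-1)/2) = (23 - 13)/36 = 0.277778.
Step 4: Exact two-sided p-value (enumerate n! = 362880 permutations of y under H0): p = 0.358488.
Step 5: alpha = 0.1. fail to reject H0.

tau_b = 0.2778 (C=23, D=13), p = 0.358488, fail to reject H0.


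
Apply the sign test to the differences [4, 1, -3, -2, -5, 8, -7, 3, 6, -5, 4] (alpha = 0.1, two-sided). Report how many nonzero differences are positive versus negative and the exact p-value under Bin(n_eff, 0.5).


Step 1: Discard zero differences. Original n = 11; n_eff = number of nonzero differences = 11.
Nonzero differences (with sign): +4, +1, -3, -2, -5, +8, -7, +3, +6, -5, +4
Step 2: Count signs: positive = 6, negative = 5.
Step 3: Under H0: P(positive) = 0.5, so the number of positives S ~ Bin(11, 0.5).
Step 4: Two-sided exact p-value = sum of Bin(11,0.5) probabilities at or below the observed probability = 1.000000.
Step 5: alpha = 0.1. fail to reject H0.

n_eff = 11, pos = 6, neg = 5, p = 1.000000, fail to reject H0.


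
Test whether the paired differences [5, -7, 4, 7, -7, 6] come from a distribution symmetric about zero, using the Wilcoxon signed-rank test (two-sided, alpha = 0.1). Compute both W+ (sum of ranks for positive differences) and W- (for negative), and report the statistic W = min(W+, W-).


Step 1: Drop any zero differences (none here) and take |d_i|.
|d| = [5, 7, 4, 7, 7, 6]
Step 2: Midrank |d_i| (ties get averaged ranks).
ranks: |5|->2, |7|->5, |4|->1, |7|->5, |7|->5, |6|->3
Step 3: Attach original signs; sum ranks with positive sign and with negative sign.
W+ = 2 + 1 + 5 + 3 = 11
W- = 5 + 5 = 10
(Check: W+ + W- = 21 should equal n(n+1)/2 = 21.)
Step 4: Test statistic W = min(W+, W-) = 10.
Step 5: Ties in |d|, so use the tie-corrected normal approximation.
        E[W] = n(n+1)/4 = 6*7/4 = 10.5.
        Tie groups: |d|=7 (t=3); sum(t^3 - t) = 24.
        Var[W] = n(n+1)(2n+1)/24 - sum(t^3-t)/48 = 546/24 - 24/48 = 22.25.
        z = (W - E[W]) / sqrt(Var[W]) = (10 - 10.5) / 4.7170 = -0.1060.
        Two-sided p = 2*Phi(z) = 0.915583.
Step 6: alpha = 0.1. fail to reject H0.

W+ = 11, W- = 10, W = min = 10, p = 0.915583, fail to reject H0.


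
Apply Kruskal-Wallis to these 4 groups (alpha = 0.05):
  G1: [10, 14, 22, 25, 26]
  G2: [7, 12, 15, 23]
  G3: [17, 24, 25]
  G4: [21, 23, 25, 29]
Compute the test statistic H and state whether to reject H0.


Step 1: Combine all N = 16 observations and assign midranks.
sorted (value, group, rank): (7,G2,1), (10,G1,2), (12,G2,3), (14,G1,4), (15,G2,5), (17,G3,6), (21,G4,7), (22,G1,8), (23,G2,9.5), (23,G4,9.5), (24,G3,11), (25,G1,13), (25,G3,13), (25,G4,13), (26,G1,15), (29,G4,16)
Step 2: Sum ranks within each group.
R_1 = 42 (n_1 = 5)
R_2 = 18.5 (n_2 = 4)
R_3 = 30 (n_3 = 3)
R_4 = 45.5 (n_4 = 4)
Step 3: H = 12/(N(N+1)) * sum(R_i^2/n_i) - 3(N+1)
     = 12/(16*17) * (42^2/5 + 18.5^2/4 + 30^2/3 + 45.5^2/4) - 3*17
     = 0.044118 * 1255.92 - 51
     = 4.408456.
Step 4: Ties present; correction factor C = 1 - 30/(16^3 - 16) = 0.992647. Corrected H = 4.408456 / 0.992647 = 4.441111.
Step 5: Under H0, H ~ chi^2(3); p-value = 0.217604.
Step 6: alpha = 0.05. fail to reject H0.

H = 4.4411, df = 3, p = 0.217604, fail to reject H0.


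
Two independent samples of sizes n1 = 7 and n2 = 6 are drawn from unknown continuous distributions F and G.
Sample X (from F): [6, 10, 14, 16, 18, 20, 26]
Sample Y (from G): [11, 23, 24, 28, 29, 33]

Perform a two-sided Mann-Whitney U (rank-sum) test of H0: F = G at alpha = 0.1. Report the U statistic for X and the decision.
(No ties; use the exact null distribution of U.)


Step 1: Combine and sort all 13 observations; assign midranks.
sorted (value, group): (6,X), (10,X), (11,Y), (14,X), (16,X), (18,X), (20,X), (23,Y), (24,Y), (26,X), (28,Y), (29,Y), (33,Y)
ranks: 6->1, 10->2, 11->3, 14->4, 16->5, 18->6, 20->7, 23->8, 24->9, 26->10, 28->11, 29->12, 33->13
Step 2: Rank sum for X: R1 = 1 + 2 + 4 + 5 + 6 + 7 + 10 = 35.
Step 3: U_X = R1 - n1(n1+1)/2 = 35 - 7*8/2 = 35 - 28 = 7.
       U_Y = n1*n2 - U_X = 42 - 7 = 35.
Step 4: No ties, so the exact null distribution of U (based on enumerating the C(13,7) = 1716 equally likely rank assignments) gives the two-sided p-value.
Step 5: p-value = 0.051282; compare to alpha = 0.1. reject H0.

U_X = 7, p = 0.051282, reject H0 at alpha = 0.1.


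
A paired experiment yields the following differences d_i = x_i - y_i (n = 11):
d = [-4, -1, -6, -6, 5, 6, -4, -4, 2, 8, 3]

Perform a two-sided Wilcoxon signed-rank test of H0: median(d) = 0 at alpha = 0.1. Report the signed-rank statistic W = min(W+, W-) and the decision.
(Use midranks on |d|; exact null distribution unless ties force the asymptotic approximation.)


Step 1: Drop any zero differences (none here) and take |d_i|.
|d| = [4, 1, 6, 6, 5, 6, 4, 4, 2, 8, 3]
Step 2: Midrank |d_i| (ties get averaged ranks).
ranks: |4|->5, |1|->1, |6|->9, |6|->9, |5|->7, |6|->9, |4|->5, |4|->5, |2|->2, |8|->11, |3|->3
Step 3: Attach original signs; sum ranks with positive sign and with negative sign.
W+ = 7 + 9 + 2 + 11 + 3 = 32
W- = 5 + 1 + 9 + 9 + 5 + 5 = 34
(Check: W+ + W- = 66 should equal n(n+1)/2 = 66.)
Step 4: Test statistic W = min(W+, W-) = 32.
Step 5: Ties in |d|, so use the tie-corrected normal approximation.
        E[W] = n(n+1)/4 = 11*12/4 = 33.
        Tie groups: |d|=4 (t=3), |d|=6 (t=3); sum(t^3 - t) = 48.
        Var[W] = n(n+1)(2n+1)/24 - sum(t^3-t)/48 = 3036/24 - 48/48 = 125.5.
        z = (W - E[W]) / sqrt(Var[W]) = (32 - 33) / 11.2027 = -0.0893.
        Two-sided p = 2*Phi(z) = 0.928872.
Step 6: alpha = 0.1. fail to reject H0.

W+ = 32, W- = 34, W = min = 32, p = 0.928872, fail to reject H0.


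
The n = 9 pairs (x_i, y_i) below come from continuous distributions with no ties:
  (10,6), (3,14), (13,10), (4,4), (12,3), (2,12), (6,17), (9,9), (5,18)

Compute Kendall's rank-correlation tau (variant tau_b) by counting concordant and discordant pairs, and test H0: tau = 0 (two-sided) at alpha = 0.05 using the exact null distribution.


Step 1: Enumerate the 36 unordered pairs (i,j) with i<j and classify each by sign(x_j-x_i) * sign(y_j-y_i).
  (1,2):dx=-7,dy=+8->D; (1,3):dx=+3,dy=+4->C; (1,4):dx=-6,dy=-2->C; (1,5):dx=+2,dy=-3->D
  (1,6):dx=-8,dy=+6->D; (1,7):dx=-4,dy=+11->D; (1,8):dx=-1,dy=+3->D; (1,9):dx=-5,dy=+12->D
  (2,3):dx=+10,dy=-4->D; (2,4):dx=+1,dy=-10->D; (2,5):dx=+9,dy=-11->D; (2,6):dx=-1,dy=-2->C
  (2,7):dx=+3,dy=+3->C; (2,8):dx=+6,dy=-5->D; (2,9):dx=+2,dy=+4->C; (3,4):dx=-9,dy=-6->C
  (3,5):dx=-1,dy=-7->C; (3,6):dx=-11,dy=+2->D; (3,7):dx=-7,dy=+7->D; (3,8):dx=-4,dy=-1->C
  (3,9):dx=-8,dy=+8->D; (4,5):dx=+8,dy=-1->D; (4,6):dx=-2,dy=+8->D; (4,7):dx=+2,dy=+13->C
  (4,8):dx=+5,dy=+5->C; (4,9):dx=+1,dy=+14->C; (5,6):dx=-10,dy=+9->D; (5,7):dx=-6,dy=+14->D
  (5,8):dx=-3,dy=+6->D; (5,9):dx=-7,dy=+15->D; (6,7):dx=+4,dy=+5->C; (6,8):dx=+7,dy=-3->D
  (6,9):dx=+3,dy=+6->C; (7,8):dx=+3,dy=-8->D; (7,9):dx=-1,dy=+1->D; (8,9):dx=-4,dy=+9->D
Step 2: C = 13, D = 23, total pairs = 36.
Step 3: tau = (C - D)/(n(n-1)/2) = (13 - 23)/36 = -0.277778.
Step 4: Exact two-sided p-value (enumerate n! = 362880 permutations of y under H0): p = 0.358488.
Step 5: alpha = 0.05. fail to reject H0.

tau_b = -0.2778 (C=13, D=23), p = 0.358488, fail to reject H0.


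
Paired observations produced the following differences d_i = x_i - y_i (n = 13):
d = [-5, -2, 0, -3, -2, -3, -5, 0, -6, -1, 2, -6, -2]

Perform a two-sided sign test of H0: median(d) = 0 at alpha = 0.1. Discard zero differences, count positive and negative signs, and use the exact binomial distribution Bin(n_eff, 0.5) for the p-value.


Step 1: Discard zero differences. Original n = 13; n_eff = number of nonzero differences = 11.
Nonzero differences (with sign): -5, -2, -3, -2, -3, -5, -6, -1, +2, -6, -2
Step 2: Count signs: positive = 1, negative = 10.
Step 3: Under H0: P(positive) = 0.5, so the number of positives S ~ Bin(11, 0.5).
Step 4: Two-sided exact p-value = sum of Bin(11,0.5) probabilities at or below the observed probability = 0.011719.
Step 5: alpha = 0.1. reject H0.

n_eff = 11, pos = 1, neg = 10, p = 0.011719, reject H0.


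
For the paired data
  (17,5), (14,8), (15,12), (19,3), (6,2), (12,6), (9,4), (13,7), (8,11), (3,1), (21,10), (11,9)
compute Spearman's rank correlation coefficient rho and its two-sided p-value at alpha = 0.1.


Step 1: Rank x and y separately (midranks; no ties here).
rank(x): 17->10, 14->8, 15->9, 19->11, 6->2, 12->6, 9->4, 13->7, 8->3, 3->1, 21->12, 11->5
rank(y): 5->5, 8->8, 12->12, 3->3, 2->2, 6->6, 4->4, 7->7, 11->11, 1->1, 10->10, 9->9
Step 2: d_i = R_x(i) - R_y(i); compute d_i^2.
  (10-5)^2=25, (8-8)^2=0, (9-12)^2=9, (11-3)^2=64, (2-2)^2=0, (6-6)^2=0, (4-4)^2=0, (7-7)^2=0, (3-11)^2=64, (1-1)^2=0, (12-10)^2=4, (5-9)^2=16
sum(d^2) = 182.
Step 3: rho = 1 - 6*182 / (12*(12^2 - 1)) = 1 - 1092/1716 = 0.363636.
Step 4: Under H0, t = rho * sqrt((n-2)/(1-rho^2)) = 1.2344 ~ t(10).
Step 5: Two-sided p-value from the t-distribution with 10 df = 0.245265.
Step 6: alpha = 0.1. fail to reject H0.

rho = 0.3636, p = 0.245265, fail to reject H0 at alpha = 0.1.


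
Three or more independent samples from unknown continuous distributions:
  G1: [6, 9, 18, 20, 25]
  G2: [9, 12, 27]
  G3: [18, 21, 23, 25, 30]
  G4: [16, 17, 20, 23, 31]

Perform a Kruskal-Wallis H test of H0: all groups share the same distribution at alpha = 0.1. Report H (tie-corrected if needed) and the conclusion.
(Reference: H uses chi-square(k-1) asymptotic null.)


Step 1: Combine all N = 18 observations and assign midranks.
sorted (value, group, rank): (6,G1,1), (9,G1,2.5), (9,G2,2.5), (12,G2,4), (16,G4,5), (17,G4,6), (18,G1,7.5), (18,G3,7.5), (20,G1,9.5), (20,G4,9.5), (21,G3,11), (23,G3,12.5), (23,G4,12.5), (25,G1,14.5), (25,G3,14.5), (27,G2,16), (30,G3,17), (31,G4,18)
Step 2: Sum ranks within each group.
R_1 = 35 (n_1 = 5)
R_2 = 22.5 (n_2 = 3)
R_3 = 62.5 (n_3 = 5)
R_4 = 51 (n_4 = 5)
Step 3: H = 12/(N(N+1)) * sum(R_i^2/n_i) - 3(N+1)
     = 12/(18*19) * (35^2/5 + 22.5^2/3 + 62.5^2/5 + 51^2/5) - 3*19
     = 0.035088 * 1715.2 - 57
     = 3.182456.
Step 4: Ties present; correction factor C = 1 - 30/(18^3 - 18) = 0.994840. Corrected H = 3.182456 / 0.994840 = 3.198963.
Step 5: Under H0, H ~ chi^2(3); p-value = 0.361955.
Step 6: alpha = 0.1. fail to reject H0.

H = 3.1990, df = 3, p = 0.361955, fail to reject H0.


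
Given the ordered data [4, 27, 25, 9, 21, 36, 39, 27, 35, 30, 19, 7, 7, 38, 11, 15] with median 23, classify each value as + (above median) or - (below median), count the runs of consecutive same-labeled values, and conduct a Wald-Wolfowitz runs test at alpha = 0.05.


Step 1: Compute median = 23; label A = above, B = below.
Labels in order: BAABBAAAAABBBABB  (n_A = 8, n_B = 8)
Step 2: Count runs R = 7.
Step 3: Under H0 (random ordering), E[R] = 2*n_A*n_B/(n_A+n_B) + 1 = 2*8*8/16 + 1 = 9.0000.
        Var[R] = 2*n_A*n_B*(2*n_A*n_B - n_A - n_B) / ((n_A+n_B)^2 * (n_A+n_B-1)) = 14336/3840 = 3.7333.
        SD[R] = 1.9322.
Step 4: Continuity-corrected z = (R + 0.5 - E[R]) / SD[R] = (7 + 0.5 - 9.0000) / 1.9322 = -0.7763.
Step 5: Two-sided p-value via normal approximation = 2*(1 - Phi(|z|)) = 0.437558.
Step 6: alpha = 0.05. fail to reject H0.

R = 7, z = -0.7763, p = 0.437558, fail to reject H0.


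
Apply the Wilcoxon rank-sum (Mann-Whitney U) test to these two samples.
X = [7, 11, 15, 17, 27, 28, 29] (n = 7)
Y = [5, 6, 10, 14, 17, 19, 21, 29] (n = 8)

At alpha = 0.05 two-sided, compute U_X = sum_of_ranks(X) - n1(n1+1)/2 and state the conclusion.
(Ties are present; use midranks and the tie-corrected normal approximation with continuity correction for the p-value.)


Step 1: Combine and sort all 15 observations; assign midranks.
sorted (value, group): (5,Y), (6,Y), (7,X), (10,Y), (11,X), (14,Y), (15,X), (17,X), (17,Y), (19,Y), (21,Y), (27,X), (28,X), (29,X), (29,Y)
ranks: 5->1, 6->2, 7->3, 10->4, 11->5, 14->6, 15->7, 17->8.5, 17->8.5, 19->10, 21->11, 27->12, 28->13, 29->14.5, 29->14.5
Step 2: Rank sum for X: R1 = 3 + 5 + 7 + 8.5 + 12 + 13 + 14.5 = 63.
Step 3: U_X = R1 - n1(n1+1)/2 = 63 - 7*8/2 = 63 - 28 = 35.
       U_Y = n1*n2 - U_X = 56 - 35 = 21.
Step 4: Ties are present, so use the tie-corrected normal approximation (with continuity correction) for the p-value.
Step 5: p-value = 0.451104; compare to alpha = 0.05. fail to reject H0.

U_X = 35, p = 0.451104, fail to reject H0 at alpha = 0.05.


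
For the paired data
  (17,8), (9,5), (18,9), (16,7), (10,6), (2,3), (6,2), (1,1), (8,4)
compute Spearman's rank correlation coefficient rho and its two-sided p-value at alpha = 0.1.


Step 1: Rank x and y separately (midranks; no ties here).
rank(x): 17->8, 9->5, 18->9, 16->7, 10->6, 2->2, 6->3, 1->1, 8->4
rank(y): 8->8, 5->5, 9->9, 7->7, 6->6, 3->3, 2->2, 1->1, 4->4
Step 2: d_i = R_x(i) - R_y(i); compute d_i^2.
  (8-8)^2=0, (5-5)^2=0, (9-9)^2=0, (7-7)^2=0, (6-6)^2=0, (2-3)^2=1, (3-2)^2=1, (1-1)^2=0, (4-4)^2=0
sum(d^2) = 2.
Step 3: rho = 1 - 6*2 / (9*(9^2 - 1)) = 1 - 12/720 = 0.983333.
Step 4: Under H0, t = rho * sqrt((n-2)/(1-rho^2)) = 14.3096 ~ t(7).
Step 5: Two-sided p-value from the t-distribution with 7 df = 0.000002.
Step 6: alpha = 0.1. reject H0.

rho = 0.9833, p = 0.000002, reject H0 at alpha = 0.1.


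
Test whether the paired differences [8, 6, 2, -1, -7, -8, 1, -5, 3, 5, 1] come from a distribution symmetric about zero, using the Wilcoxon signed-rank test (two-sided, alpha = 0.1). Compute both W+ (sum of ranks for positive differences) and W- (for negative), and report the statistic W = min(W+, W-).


Step 1: Drop any zero differences (none here) and take |d_i|.
|d| = [8, 6, 2, 1, 7, 8, 1, 5, 3, 5, 1]
Step 2: Midrank |d_i| (ties get averaged ranks).
ranks: |8|->10.5, |6|->8, |2|->4, |1|->2, |7|->9, |8|->10.5, |1|->2, |5|->6.5, |3|->5, |5|->6.5, |1|->2
Step 3: Attach original signs; sum ranks with positive sign and with negative sign.
W+ = 10.5 + 8 + 4 + 2 + 5 + 6.5 + 2 = 38
W- = 2 + 9 + 10.5 + 6.5 = 28
(Check: W+ + W- = 66 should equal n(n+1)/2 = 66.)
Step 4: Test statistic W = min(W+, W-) = 28.
Step 5: Ties in |d|, so use the tie-corrected normal approximation.
        E[W] = n(n+1)/4 = 11*12/4 = 33.
        Tie groups: |d|=1 (t=3), |d|=5 (t=2), |d|=8 (t=2); sum(t^3 - t) = 36.
        Var[W] = n(n+1)(2n+1)/24 - sum(t^3-t)/48 = 3036/24 - 36/48 = 125.75.
        z = (W - E[W]) / sqrt(Var[W]) = (28 - 33) / 11.2138 = -0.4459.
        Two-sided p = 2*Phi(z) = 0.655685.
Step 6: alpha = 0.1. fail to reject H0.

W+ = 38, W- = 28, W = min = 28, p = 0.655685, fail to reject H0.


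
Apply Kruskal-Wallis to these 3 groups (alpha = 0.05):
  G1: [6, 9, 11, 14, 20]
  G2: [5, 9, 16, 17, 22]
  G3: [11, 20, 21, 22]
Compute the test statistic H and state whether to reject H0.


Step 1: Combine all N = 14 observations and assign midranks.
sorted (value, group, rank): (5,G2,1), (6,G1,2), (9,G1,3.5), (9,G2,3.5), (11,G1,5.5), (11,G3,5.5), (14,G1,7), (16,G2,8), (17,G2,9), (20,G1,10.5), (20,G3,10.5), (21,G3,12), (22,G2,13.5), (22,G3,13.5)
Step 2: Sum ranks within each group.
R_1 = 28.5 (n_1 = 5)
R_2 = 35 (n_2 = 5)
R_3 = 41.5 (n_3 = 4)
Step 3: H = 12/(N(N+1)) * sum(R_i^2/n_i) - 3(N+1)
     = 12/(14*15) * (28.5^2/5 + 35^2/5 + 41.5^2/4) - 3*15
     = 0.057143 * 838.013 - 45
     = 2.886429.
Step 4: Ties present; correction factor C = 1 - 24/(14^3 - 14) = 0.991209. Corrected H = 2.886429 / 0.991209 = 2.912029.
Step 5: Under H0, H ~ chi^2(2); p-value = 0.233164.
Step 6: alpha = 0.05. fail to reject H0.

H = 2.9120, df = 2, p = 0.233164, fail to reject H0.


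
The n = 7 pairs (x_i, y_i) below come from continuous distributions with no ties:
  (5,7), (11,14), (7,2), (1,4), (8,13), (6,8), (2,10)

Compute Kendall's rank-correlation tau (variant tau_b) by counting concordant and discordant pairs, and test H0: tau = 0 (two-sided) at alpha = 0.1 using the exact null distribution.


Step 1: Enumerate the 21 unordered pairs (i,j) with i<j and classify each by sign(x_j-x_i) * sign(y_j-y_i).
  (1,2):dx=+6,dy=+7->C; (1,3):dx=+2,dy=-5->D; (1,4):dx=-4,dy=-3->C; (1,5):dx=+3,dy=+6->C
  (1,6):dx=+1,dy=+1->C; (1,7):dx=-3,dy=+3->D; (2,3):dx=-4,dy=-12->C; (2,4):dx=-10,dy=-10->C
  (2,5):dx=-3,dy=-1->C; (2,6):dx=-5,dy=-6->C; (2,7):dx=-9,dy=-4->C; (3,4):dx=-6,dy=+2->D
  (3,5):dx=+1,dy=+11->C; (3,6):dx=-1,dy=+6->D; (3,7):dx=-5,dy=+8->D; (4,5):dx=+7,dy=+9->C
  (4,6):dx=+5,dy=+4->C; (4,7):dx=+1,dy=+6->C; (5,6):dx=-2,dy=-5->C; (5,7):dx=-6,dy=-3->C
  (6,7):dx=-4,dy=+2->D
Step 2: C = 15, D = 6, total pairs = 21.
Step 3: tau = (C - D)/(n(n-1)/2) = (15 - 6)/21 = 0.428571.
Step 4: Exact two-sided p-value (enumerate n! = 5040 permutations of y under H0): p = 0.238889.
Step 5: alpha = 0.1. fail to reject H0.

tau_b = 0.4286 (C=15, D=6), p = 0.238889, fail to reject H0.


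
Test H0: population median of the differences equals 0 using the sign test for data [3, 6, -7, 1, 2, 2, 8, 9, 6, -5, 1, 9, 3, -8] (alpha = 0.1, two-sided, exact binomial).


Step 1: Discard zero differences. Original n = 14; n_eff = number of nonzero differences = 14.
Nonzero differences (with sign): +3, +6, -7, +1, +2, +2, +8, +9, +6, -5, +1, +9, +3, -8
Step 2: Count signs: positive = 11, negative = 3.
Step 3: Under H0: P(positive) = 0.5, so the number of positives S ~ Bin(14, 0.5).
Step 4: Two-sided exact p-value = sum of Bin(14,0.5) probabilities at or below the observed probability = 0.057373.
Step 5: alpha = 0.1. reject H0.

n_eff = 14, pos = 11, neg = 3, p = 0.057373, reject H0.


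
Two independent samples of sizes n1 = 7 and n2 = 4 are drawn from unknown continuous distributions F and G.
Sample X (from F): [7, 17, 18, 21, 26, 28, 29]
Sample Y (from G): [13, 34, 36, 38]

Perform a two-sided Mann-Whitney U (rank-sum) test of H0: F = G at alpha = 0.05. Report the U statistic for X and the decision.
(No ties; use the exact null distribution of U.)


Step 1: Combine and sort all 11 observations; assign midranks.
sorted (value, group): (7,X), (13,Y), (17,X), (18,X), (21,X), (26,X), (28,X), (29,X), (34,Y), (36,Y), (38,Y)
ranks: 7->1, 13->2, 17->3, 18->4, 21->5, 26->6, 28->7, 29->8, 34->9, 36->10, 38->11
Step 2: Rank sum for X: R1 = 1 + 3 + 4 + 5 + 6 + 7 + 8 = 34.
Step 3: U_X = R1 - n1(n1+1)/2 = 34 - 7*8/2 = 34 - 28 = 6.
       U_Y = n1*n2 - U_X = 28 - 6 = 22.
Step 4: No ties, so the exact null distribution of U (based on enumerating the C(11,7) = 330 equally likely rank assignments) gives the two-sided p-value.
Step 5: p-value = 0.163636; compare to alpha = 0.05. fail to reject H0.

U_X = 6, p = 0.163636, fail to reject H0 at alpha = 0.05.


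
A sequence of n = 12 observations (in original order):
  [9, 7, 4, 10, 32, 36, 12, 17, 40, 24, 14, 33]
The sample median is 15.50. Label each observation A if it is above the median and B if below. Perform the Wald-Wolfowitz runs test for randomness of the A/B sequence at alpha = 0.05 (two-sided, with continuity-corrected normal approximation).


Step 1: Compute median = 15.50; label A = above, B = below.
Labels in order: BBBBAABAAABA  (n_A = 6, n_B = 6)
Step 2: Count runs R = 6.
Step 3: Under H0 (random ordering), E[R] = 2*n_A*n_B/(n_A+n_B) + 1 = 2*6*6/12 + 1 = 7.0000.
        Var[R] = 2*n_A*n_B*(2*n_A*n_B - n_A - n_B) / ((n_A+n_B)^2 * (n_A+n_B-1)) = 4320/1584 = 2.7273.
        SD[R] = 1.6514.
Step 4: Continuity-corrected z = (R + 0.5 - E[R]) / SD[R] = (6 + 0.5 - 7.0000) / 1.6514 = -0.3028.
Step 5: Two-sided p-value via normal approximation = 2*(1 - Phi(|z|)) = 0.762069.
Step 6: alpha = 0.05. fail to reject H0.

R = 6, z = -0.3028, p = 0.762069, fail to reject H0.


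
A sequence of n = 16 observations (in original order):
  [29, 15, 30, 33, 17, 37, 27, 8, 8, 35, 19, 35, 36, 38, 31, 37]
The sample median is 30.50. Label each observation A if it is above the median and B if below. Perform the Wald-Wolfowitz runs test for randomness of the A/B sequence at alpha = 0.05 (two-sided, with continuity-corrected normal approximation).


Step 1: Compute median = 30.50; label A = above, B = below.
Labels in order: BBBABABBBABAAAAA  (n_A = 8, n_B = 8)
Step 2: Count runs R = 8.
Step 3: Under H0 (random ordering), E[R] = 2*n_A*n_B/(n_A+n_B) + 1 = 2*8*8/16 + 1 = 9.0000.
        Var[R] = 2*n_A*n_B*(2*n_A*n_B - n_A - n_B) / ((n_A+n_B)^2 * (n_A+n_B-1)) = 14336/3840 = 3.7333.
        SD[R] = 1.9322.
Step 4: Continuity-corrected z = (R + 0.5 - E[R]) / SD[R] = (8 + 0.5 - 9.0000) / 1.9322 = -0.2588.
Step 5: Two-sided p-value via normal approximation = 2*(1 - Phi(|z|)) = 0.795809.
Step 6: alpha = 0.05. fail to reject H0.

R = 8, z = -0.2588, p = 0.795809, fail to reject H0.


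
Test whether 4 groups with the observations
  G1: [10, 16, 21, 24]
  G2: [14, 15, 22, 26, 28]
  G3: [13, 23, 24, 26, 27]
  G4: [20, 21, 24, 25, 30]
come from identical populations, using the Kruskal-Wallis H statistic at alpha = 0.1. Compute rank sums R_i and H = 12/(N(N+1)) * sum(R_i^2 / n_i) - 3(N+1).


Step 1: Combine all N = 19 observations and assign midranks.
sorted (value, group, rank): (10,G1,1), (13,G3,2), (14,G2,3), (15,G2,4), (16,G1,5), (20,G4,6), (21,G1,7.5), (21,G4,7.5), (22,G2,9), (23,G3,10), (24,G1,12), (24,G3,12), (24,G4,12), (25,G4,14), (26,G2,15.5), (26,G3,15.5), (27,G3,17), (28,G2,18), (30,G4,19)
Step 2: Sum ranks within each group.
R_1 = 25.5 (n_1 = 4)
R_2 = 49.5 (n_2 = 5)
R_3 = 56.5 (n_3 = 5)
R_4 = 58.5 (n_4 = 5)
Step 3: H = 12/(N(N+1)) * sum(R_i^2/n_i) - 3(N+1)
     = 12/(19*20) * (25.5^2/4 + 49.5^2/5 + 56.5^2/5 + 58.5^2/5) - 3*20
     = 0.031579 * 1975.51 - 60
     = 2.384605.
Step 4: Ties present; correction factor C = 1 - 36/(19^3 - 19) = 0.994737. Corrected H = 2.384605 / 0.994737 = 2.397222.
Step 5: Under H0, H ~ chi^2(3); p-value = 0.494152.
Step 6: alpha = 0.1. fail to reject H0.

H = 2.3972, df = 3, p = 0.494152, fail to reject H0.


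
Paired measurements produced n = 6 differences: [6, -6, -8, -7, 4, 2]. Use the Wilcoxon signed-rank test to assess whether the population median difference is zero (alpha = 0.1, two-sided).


Step 1: Drop any zero differences (none here) and take |d_i|.
|d| = [6, 6, 8, 7, 4, 2]
Step 2: Midrank |d_i| (ties get averaged ranks).
ranks: |6|->3.5, |6|->3.5, |8|->6, |7|->5, |4|->2, |2|->1
Step 3: Attach original signs; sum ranks with positive sign and with negative sign.
W+ = 3.5 + 2 + 1 = 6.5
W- = 3.5 + 6 + 5 = 14.5
(Check: W+ + W- = 21 should equal n(n+1)/2 = 21.)
Step 4: Test statistic W = min(W+, W-) = 6.5.
Step 5: Ties in |d|, so use the tie-corrected normal approximation.
        E[W] = n(n+1)/4 = 6*7/4 = 10.5.
        Tie groups: |d|=6 (t=2); sum(t^3 - t) = 6.
        Var[W] = n(n+1)(2n+1)/24 - sum(t^3-t)/48 = 546/24 - 6/48 = 22.625.
        z = (W - E[W]) / sqrt(Var[W]) = (6.5 - 10.5) / 4.7566 = -0.8409.
        Two-sided p = 2*Phi(z) = 0.400381.
Step 6: alpha = 0.1. fail to reject H0.

W+ = 6.5, W- = 14.5, W = min = 6.5, p = 0.400381, fail to reject H0.


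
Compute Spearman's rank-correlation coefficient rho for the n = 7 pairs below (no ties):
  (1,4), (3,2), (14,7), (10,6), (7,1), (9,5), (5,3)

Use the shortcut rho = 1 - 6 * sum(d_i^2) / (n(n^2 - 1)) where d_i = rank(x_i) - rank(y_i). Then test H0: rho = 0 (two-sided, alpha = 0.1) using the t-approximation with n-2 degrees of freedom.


Step 1: Rank x and y separately (midranks; no ties here).
rank(x): 1->1, 3->2, 14->7, 10->6, 7->4, 9->5, 5->3
rank(y): 4->4, 2->2, 7->7, 6->6, 1->1, 5->5, 3->3
Step 2: d_i = R_x(i) - R_y(i); compute d_i^2.
  (1-4)^2=9, (2-2)^2=0, (7-7)^2=0, (6-6)^2=0, (4-1)^2=9, (5-5)^2=0, (3-3)^2=0
sum(d^2) = 18.
Step 3: rho = 1 - 6*18 / (7*(7^2 - 1)) = 1 - 108/336 = 0.678571.
Step 4: Under H0, t = rho * sqrt((n-2)/(1-rho^2)) = 2.0657 ~ t(5).
Step 5: Two-sided p-value from the t-distribution with 5 df = 0.093750.
Step 6: alpha = 0.1. reject H0.

rho = 0.6786, p = 0.093750, reject H0 at alpha = 0.1.


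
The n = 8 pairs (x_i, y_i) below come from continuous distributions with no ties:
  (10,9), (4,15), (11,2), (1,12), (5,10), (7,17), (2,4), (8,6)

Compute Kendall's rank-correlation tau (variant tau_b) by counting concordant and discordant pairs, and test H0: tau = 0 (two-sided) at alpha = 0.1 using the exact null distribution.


Step 1: Enumerate the 28 unordered pairs (i,j) with i<j and classify each by sign(x_j-x_i) * sign(y_j-y_i).
  (1,2):dx=-6,dy=+6->D; (1,3):dx=+1,dy=-7->D; (1,4):dx=-9,dy=+3->D; (1,5):dx=-5,dy=+1->D
  (1,6):dx=-3,dy=+8->D; (1,7):dx=-8,dy=-5->C; (1,8):dx=-2,dy=-3->C; (2,3):dx=+7,dy=-13->D
  (2,4):dx=-3,dy=-3->C; (2,5):dx=+1,dy=-5->D; (2,6):dx=+3,dy=+2->C; (2,7):dx=-2,dy=-11->C
  (2,8):dx=+4,dy=-9->D; (3,4):dx=-10,dy=+10->D; (3,5):dx=-6,dy=+8->D; (3,6):dx=-4,dy=+15->D
  (3,7):dx=-9,dy=+2->D; (3,8):dx=-3,dy=+4->D; (4,5):dx=+4,dy=-2->D; (4,6):dx=+6,dy=+5->C
  (4,7):dx=+1,dy=-8->D; (4,8):dx=+7,dy=-6->D; (5,6):dx=+2,dy=+7->C; (5,7):dx=-3,dy=-6->C
  (5,8):dx=+3,dy=-4->D; (6,7):dx=-5,dy=-13->C; (6,8):dx=+1,dy=-11->D; (7,8):dx=+6,dy=+2->C
Step 2: C = 10, D = 18, total pairs = 28.
Step 3: tau = (C - D)/(n(n-1)/2) = (10 - 18)/28 = -0.285714.
Step 4: Exact two-sided p-value (enumerate n! = 40320 permutations of y under H0): p = 0.398760.
Step 5: alpha = 0.1. fail to reject H0.

tau_b = -0.2857 (C=10, D=18), p = 0.398760, fail to reject H0.


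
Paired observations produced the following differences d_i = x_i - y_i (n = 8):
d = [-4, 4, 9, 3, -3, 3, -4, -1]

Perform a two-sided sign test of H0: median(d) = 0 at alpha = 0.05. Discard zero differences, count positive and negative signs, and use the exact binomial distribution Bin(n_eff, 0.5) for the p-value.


Step 1: Discard zero differences. Original n = 8; n_eff = number of nonzero differences = 8.
Nonzero differences (with sign): -4, +4, +9, +3, -3, +3, -4, -1
Step 2: Count signs: positive = 4, negative = 4.
Step 3: Under H0: P(positive) = 0.5, so the number of positives S ~ Bin(8, 0.5).
Step 4: Two-sided exact p-value = sum of Bin(8,0.5) probabilities at or below the observed probability = 1.000000.
Step 5: alpha = 0.05. fail to reject H0.

n_eff = 8, pos = 4, neg = 4, p = 1.000000, fail to reject H0.


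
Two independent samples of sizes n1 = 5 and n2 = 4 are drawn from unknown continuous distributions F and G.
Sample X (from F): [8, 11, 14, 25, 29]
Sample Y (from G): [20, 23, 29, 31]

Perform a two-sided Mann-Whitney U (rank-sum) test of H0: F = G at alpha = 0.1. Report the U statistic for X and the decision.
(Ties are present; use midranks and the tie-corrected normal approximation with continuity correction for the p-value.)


Step 1: Combine and sort all 9 observations; assign midranks.
sorted (value, group): (8,X), (11,X), (14,X), (20,Y), (23,Y), (25,X), (29,X), (29,Y), (31,Y)
ranks: 8->1, 11->2, 14->3, 20->4, 23->5, 25->6, 29->7.5, 29->7.5, 31->9
Step 2: Rank sum for X: R1 = 1 + 2 + 3 + 6 + 7.5 = 19.5.
Step 3: U_X = R1 - n1(n1+1)/2 = 19.5 - 5*6/2 = 19.5 - 15 = 4.5.
       U_Y = n1*n2 - U_X = 20 - 4.5 = 15.5.
Step 4: Ties are present, so use the tie-corrected normal approximation (with continuity correction) for the p-value.
Step 5: p-value = 0.218742; compare to alpha = 0.1. fail to reject H0.

U_X = 4.5, p = 0.218742, fail to reject H0 at alpha = 0.1.


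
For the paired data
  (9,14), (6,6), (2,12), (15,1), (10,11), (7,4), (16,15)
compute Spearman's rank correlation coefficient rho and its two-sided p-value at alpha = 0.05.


Step 1: Rank x and y separately (midranks; no ties here).
rank(x): 9->4, 6->2, 2->1, 15->6, 10->5, 7->3, 16->7
rank(y): 14->6, 6->3, 12->5, 1->1, 11->4, 4->2, 15->7
Step 2: d_i = R_x(i) - R_y(i); compute d_i^2.
  (4-6)^2=4, (2-3)^2=1, (1-5)^2=16, (6-1)^2=25, (5-4)^2=1, (3-2)^2=1, (7-7)^2=0
sum(d^2) = 48.
Step 3: rho = 1 - 6*48 / (7*(7^2 - 1)) = 1 - 288/336 = 0.142857.
Step 4: Under H0, t = rho * sqrt((n-2)/(1-rho^2)) = 0.3227 ~ t(5).
Step 5: Two-sided p-value from the t-distribution with 5 df = 0.759945.
Step 6: alpha = 0.05. fail to reject H0.

rho = 0.1429, p = 0.759945, fail to reject H0 at alpha = 0.05.


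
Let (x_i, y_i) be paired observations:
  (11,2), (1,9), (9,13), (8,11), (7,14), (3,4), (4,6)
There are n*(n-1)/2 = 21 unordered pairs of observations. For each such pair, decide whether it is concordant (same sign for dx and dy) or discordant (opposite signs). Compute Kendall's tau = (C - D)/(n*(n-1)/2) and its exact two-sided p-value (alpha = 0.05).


Step 1: Enumerate the 21 unordered pairs (i,j) with i<j and classify each by sign(x_j-x_i) * sign(y_j-y_i).
  (1,2):dx=-10,dy=+7->D; (1,3):dx=-2,dy=+11->D; (1,4):dx=-3,dy=+9->D; (1,5):dx=-4,dy=+12->D
  (1,6):dx=-8,dy=+2->D; (1,7):dx=-7,dy=+4->D; (2,3):dx=+8,dy=+4->C; (2,4):dx=+7,dy=+2->C
  (2,5):dx=+6,dy=+5->C; (2,6):dx=+2,dy=-5->D; (2,7):dx=+3,dy=-3->D; (3,4):dx=-1,dy=-2->C
  (3,5):dx=-2,dy=+1->D; (3,6):dx=-6,dy=-9->C; (3,7):dx=-5,dy=-7->C; (4,5):dx=-1,dy=+3->D
  (4,6):dx=-5,dy=-7->C; (4,7):dx=-4,dy=-5->C; (5,6):dx=-4,dy=-10->C; (5,7):dx=-3,dy=-8->C
  (6,7):dx=+1,dy=+2->C
Step 2: C = 11, D = 10, total pairs = 21.
Step 3: tau = (C - D)/(n(n-1)/2) = (11 - 10)/21 = 0.047619.
Step 4: Exact two-sided p-value (enumerate n! = 5040 permutations of y under H0): p = 1.000000.
Step 5: alpha = 0.05. fail to reject H0.

tau_b = 0.0476 (C=11, D=10), p = 1.000000, fail to reject H0.


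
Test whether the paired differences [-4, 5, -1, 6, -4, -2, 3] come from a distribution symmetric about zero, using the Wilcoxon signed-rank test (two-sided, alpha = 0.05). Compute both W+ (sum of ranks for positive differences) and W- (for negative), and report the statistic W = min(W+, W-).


Step 1: Drop any zero differences (none here) and take |d_i|.
|d| = [4, 5, 1, 6, 4, 2, 3]
Step 2: Midrank |d_i| (ties get averaged ranks).
ranks: |4|->4.5, |5|->6, |1|->1, |6|->7, |4|->4.5, |2|->2, |3|->3
Step 3: Attach original signs; sum ranks with positive sign and with negative sign.
W+ = 6 + 7 + 3 = 16
W- = 4.5 + 1 + 4.5 + 2 = 12
(Check: W+ + W- = 28 should equal n(n+1)/2 = 28.)
Step 4: Test statistic W = min(W+, W-) = 12.
Step 5: Ties in |d|, so use the tie-corrected normal approximation.
        E[W] = n(n+1)/4 = 7*8/4 = 14.
        Tie groups: |d|=4 (t=2); sum(t^3 - t) = 6.
        Var[W] = n(n+1)(2n+1)/24 - sum(t^3-t)/48 = 840/24 - 6/48 = 34.875.
        z = (W - E[W]) / sqrt(Var[W]) = (12 - 14) / 5.9055 = -0.3387.
        Two-sided p = 2*Phi(z) = 0.734861.
Step 6: alpha = 0.05. fail to reject H0.

W+ = 16, W- = 12, W = min = 12, p = 0.734861, fail to reject H0.


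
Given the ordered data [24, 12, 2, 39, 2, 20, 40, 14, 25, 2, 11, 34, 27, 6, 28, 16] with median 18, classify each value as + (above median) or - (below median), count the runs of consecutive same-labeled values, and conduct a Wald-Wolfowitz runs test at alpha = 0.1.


Step 1: Compute median = 18; label A = above, B = below.
Labels in order: ABBABAABABBAABAB  (n_A = 8, n_B = 8)
Step 2: Count runs R = 12.
Step 3: Under H0 (random ordering), E[R] = 2*n_A*n_B/(n_A+n_B) + 1 = 2*8*8/16 + 1 = 9.0000.
        Var[R] = 2*n_A*n_B*(2*n_A*n_B - n_A - n_B) / ((n_A+n_B)^2 * (n_A+n_B-1)) = 14336/3840 = 3.7333.
        SD[R] = 1.9322.
Step 4: Continuity-corrected z = (R - 0.5 - E[R]) / SD[R] = (12 - 0.5 - 9.0000) / 1.9322 = 1.2939.
Step 5: Two-sided p-value via normal approximation = 2*(1 - Phi(|z|)) = 0.195709.
Step 6: alpha = 0.1. fail to reject H0.

R = 12, z = 1.2939, p = 0.195709, fail to reject H0.


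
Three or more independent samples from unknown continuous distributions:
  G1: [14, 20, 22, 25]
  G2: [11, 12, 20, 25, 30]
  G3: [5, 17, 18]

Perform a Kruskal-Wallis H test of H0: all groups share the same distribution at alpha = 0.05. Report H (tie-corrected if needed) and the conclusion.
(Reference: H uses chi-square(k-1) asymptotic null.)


Step 1: Combine all N = 12 observations and assign midranks.
sorted (value, group, rank): (5,G3,1), (11,G2,2), (12,G2,3), (14,G1,4), (17,G3,5), (18,G3,6), (20,G1,7.5), (20,G2,7.5), (22,G1,9), (25,G1,10.5), (25,G2,10.5), (30,G2,12)
Step 2: Sum ranks within each group.
R_1 = 31 (n_1 = 4)
R_2 = 35 (n_2 = 5)
R_3 = 12 (n_3 = 3)
Step 3: H = 12/(N(N+1)) * sum(R_i^2/n_i) - 3(N+1)
     = 12/(12*13) * (31^2/4 + 35^2/5 + 12^2/3) - 3*13
     = 0.076923 * 533.25 - 39
     = 2.019231.
Step 4: Ties present; correction factor C = 1 - 12/(12^3 - 12) = 0.993007. Corrected H = 2.019231 / 0.993007 = 2.033451.
Step 5: Under H0, H ~ chi^2(2); p-value = 0.361778.
Step 6: alpha = 0.05. fail to reject H0.

H = 2.0335, df = 2, p = 0.361778, fail to reject H0.


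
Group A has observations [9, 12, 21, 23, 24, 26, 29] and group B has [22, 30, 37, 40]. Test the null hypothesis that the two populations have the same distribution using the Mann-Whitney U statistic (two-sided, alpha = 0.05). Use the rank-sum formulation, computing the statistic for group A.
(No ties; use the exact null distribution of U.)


Step 1: Combine and sort all 11 observations; assign midranks.
sorted (value, group): (9,X), (12,X), (21,X), (22,Y), (23,X), (24,X), (26,X), (29,X), (30,Y), (37,Y), (40,Y)
ranks: 9->1, 12->2, 21->3, 22->4, 23->5, 24->6, 26->7, 29->8, 30->9, 37->10, 40->11
Step 2: Rank sum for X: R1 = 1 + 2 + 3 + 5 + 6 + 7 + 8 = 32.
Step 3: U_X = R1 - n1(n1+1)/2 = 32 - 7*8/2 = 32 - 28 = 4.
       U_Y = n1*n2 - U_X = 28 - 4 = 24.
Step 4: No ties, so the exact null distribution of U (based on enumerating the C(11,7) = 330 equally likely rank assignments) gives the two-sided p-value.
Step 5: p-value = 0.072727; compare to alpha = 0.05. fail to reject H0.

U_X = 4, p = 0.072727, fail to reject H0 at alpha = 0.05.


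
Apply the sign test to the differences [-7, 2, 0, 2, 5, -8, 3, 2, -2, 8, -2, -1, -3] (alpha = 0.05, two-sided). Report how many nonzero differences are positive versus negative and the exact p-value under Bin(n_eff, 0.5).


Step 1: Discard zero differences. Original n = 13; n_eff = number of nonzero differences = 12.
Nonzero differences (with sign): -7, +2, +2, +5, -8, +3, +2, -2, +8, -2, -1, -3
Step 2: Count signs: positive = 6, negative = 6.
Step 3: Under H0: P(positive) = 0.5, so the number of positives S ~ Bin(12, 0.5).
Step 4: Two-sided exact p-value = sum of Bin(12,0.5) probabilities at or below the observed probability = 1.000000.
Step 5: alpha = 0.05. fail to reject H0.

n_eff = 12, pos = 6, neg = 6, p = 1.000000, fail to reject H0.


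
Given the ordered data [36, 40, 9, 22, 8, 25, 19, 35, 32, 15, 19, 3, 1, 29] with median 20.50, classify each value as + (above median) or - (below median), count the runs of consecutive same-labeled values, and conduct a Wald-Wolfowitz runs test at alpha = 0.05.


Step 1: Compute median = 20.50; label A = above, B = below.
Labels in order: AABABABAABBBBA  (n_A = 7, n_B = 7)
Step 2: Count runs R = 9.
Step 3: Under H0 (random ordering), E[R] = 2*n_A*n_B/(n_A+n_B) + 1 = 2*7*7/14 + 1 = 8.0000.
        Var[R] = 2*n_A*n_B*(2*n_A*n_B - n_A - n_B) / ((n_A+n_B)^2 * (n_A+n_B-1)) = 8232/2548 = 3.2308.
        SD[R] = 1.7974.
Step 4: Continuity-corrected z = (R - 0.5 - E[R]) / SD[R] = (9 - 0.5 - 8.0000) / 1.7974 = 0.2782.
Step 5: Two-sided p-value via normal approximation = 2*(1 - Phi(|z|)) = 0.780879.
Step 6: alpha = 0.05. fail to reject H0.

R = 9, z = 0.2782, p = 0.780879, fail to reject H0.


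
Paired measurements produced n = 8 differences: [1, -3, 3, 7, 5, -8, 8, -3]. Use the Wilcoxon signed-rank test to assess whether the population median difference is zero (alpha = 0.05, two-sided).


Step 1: Drop any zero differences (none here) and take |d_i|.
|d| = [1, 3, 3, 7, 5, 8, 8, 3]
Step 2: Midrank |d_i| (ties get averaged ranks).
ranks: |1|->1, |3|->3, |3|->3, |7|->6, |5|->5, |8|->7.5, |8|->7.5, |3|->3
Step 3: Attach original signs; sum ranks with positive sign and with negative sign.
W+ = 1 + 3 + 6 + 5 + 7.5 = 22.5
W- = 3 + 7.5 + 3 = 13.5
(Check: W+ + W- = 36 should equal n(n+1)/2 = 36.)
Step 4: Test statistic W = min(W+, W-) = 13.5.
Step 5: Ties in |d|, so use the tie-corrected normal approximation.
        E[W] = n(n+1)/4 = 8*9/4 = 18.
        Tie groups: |d|=3 (t=3), |d|=8 (t=2); sum(t^3 - t) = 30.
        Var[W] = n(n+1)(2n+1)/24 - sum(t^3-t)/48 = 1224/24 - 30/48 = 50.375.
        z = (W - E[W]) / sqrt(Var[W]) = (13.5 - 18) / 7.0975 = -0.6340.
        Two-sided p = 2*Phi(z) = 0.526066.
Step 6: alpha = 0.05. fail to reject H0.

W+ = 22.5, W- = 13.5, W = min = 13.5, p = 0.526066, fail to reject H0.
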